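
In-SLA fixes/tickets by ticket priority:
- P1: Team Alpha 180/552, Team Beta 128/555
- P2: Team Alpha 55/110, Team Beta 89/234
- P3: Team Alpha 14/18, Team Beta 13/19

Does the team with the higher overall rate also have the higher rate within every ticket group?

P1: Team Alpha 180/552 = 32.6%, Team Beta 128/555 = 23.1% → Team Alpha
P2: Team Alpha 55/110 = 50.0%, Team Beta 89/234 = 38.0% → Team Alpha
P3: Team Alpha 14/18 = 77.8%, Team Beta 13/19 = 68.4% → Team Alpha
Overall: Team Alpha 249/680 = 36.6%, Team Beta 230/808 = 28.5% → Team Alpha
Team Alpha wins overall and in every ticket group — no reversal.

Yes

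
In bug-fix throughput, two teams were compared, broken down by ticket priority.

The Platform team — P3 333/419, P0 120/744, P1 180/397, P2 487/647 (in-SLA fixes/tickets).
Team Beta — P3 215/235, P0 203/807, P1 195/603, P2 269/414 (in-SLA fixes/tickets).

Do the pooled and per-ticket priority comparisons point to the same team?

P3: the Platform team 333/419 = 79.5%, Team Beta 215/235 = 91.5% → Team Beta
P0: the Platform team 120/744 = 16.1%, Team Beta 203/807 = 25.2% → Team Beta
P1: the Platform team 180/397 = 45.3%, Team Beta 195/603 = 32.3% → the Platform team
P2: the Platform team 487/647 = 75.3%, Team Beta 269/414 = 65.0% → the Platform team
Overall: the Platform team 1120/2207 = 50.7%, Team Beta 882/2059 = 42.8% → the Platform team
Neither sweeps: the Platform team wins 2 of 4 groups, Team Beta wins 2. The Platform team wins overall but not every group — no Simpson reversal.

No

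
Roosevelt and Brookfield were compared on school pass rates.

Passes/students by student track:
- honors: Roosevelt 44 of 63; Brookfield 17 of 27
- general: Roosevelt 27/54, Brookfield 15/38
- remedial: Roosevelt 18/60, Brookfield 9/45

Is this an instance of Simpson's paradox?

Honors: Roosevelt 44/63 = 69.8%, Brookfield 17/27 = 63.0% → Roosevelt
General: Roosevelt 27/54 = 50.0%, Brookfield 15/38 = 39.5% → Roosevelt
Remedial: Roosevelt 18/60 = 30.0%, Brookfield 9/45 = 20.0% → Roosevelt
Overall: Roosevelt 89/177 = 50.3%, Brookfield 41/110 = 37.3% → Roosevelt
Roosevelt wins overall and in every student group — no reversal.

No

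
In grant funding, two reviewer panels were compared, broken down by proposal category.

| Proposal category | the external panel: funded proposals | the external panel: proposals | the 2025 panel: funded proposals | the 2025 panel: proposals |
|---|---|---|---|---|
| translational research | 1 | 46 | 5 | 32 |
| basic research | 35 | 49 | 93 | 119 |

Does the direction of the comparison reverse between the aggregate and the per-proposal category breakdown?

Translational research: the external panel 1/46 = 2.2%, the 2025 panel 5/32 = 15.6% → the 2025 panel
Basic research: the external panel 35/49 = 71.4%, the 2025 panel 93/119 = 78.2% → the 2025 panel
Overall: the external panel 36/95 = 37.9%, the 2025 panel 98/151 = 64.9% → the 2025 panel
The 2025 panel wins overall and in every proposal group — no reversal.

No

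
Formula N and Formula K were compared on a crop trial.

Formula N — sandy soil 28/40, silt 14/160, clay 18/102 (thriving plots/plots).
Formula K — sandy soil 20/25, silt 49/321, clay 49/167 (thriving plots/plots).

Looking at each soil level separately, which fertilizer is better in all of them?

Formula K

Sandy soil: Formula N 28/40 = 70.0%, Formula K 20/25 = 80.0% → Formula K
Silt: Formula N 14/160 = 8.8%, Formula K 49/321 = 15.3% → Formula K
Clay: Formula N 18/102 = 17.6%, Formula K 49/167 = 29.3% → Formula K
Formula K has the higher rate in all 3 groups.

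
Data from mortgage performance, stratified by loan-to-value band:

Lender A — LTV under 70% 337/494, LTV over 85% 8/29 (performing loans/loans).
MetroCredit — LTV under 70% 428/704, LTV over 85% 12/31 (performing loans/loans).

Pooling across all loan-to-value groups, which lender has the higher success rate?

Lender A

LTV under 70%: Lender A 337/494 = 68.2%, MetroCredit 428/704 = 60.8% → Lender A
LTV over 85%: Lender A 8/29 = 27.6%, MetroCredit 12/31 = 38.7% → MetroCredit
Overall: Lender A 345/523 = 66.0%, MetroCredit 440/735 = 59.9% → Lender A
(Neither sweeps every loan-to-value group, but Lender A has the higher pooled rate.)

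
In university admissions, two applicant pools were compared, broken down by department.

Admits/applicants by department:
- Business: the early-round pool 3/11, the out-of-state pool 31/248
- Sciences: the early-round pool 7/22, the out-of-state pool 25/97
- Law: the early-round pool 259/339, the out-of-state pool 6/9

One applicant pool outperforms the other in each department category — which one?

the early-round pool

Business: the early-round pool 3/11 = 27.3%, the out-of-state pool 31/248 = 12.5% → the early-round pool
Sciences: the early-round pool 7/22 = 31.8%, the out-of-state pool 25/97 = 25.8% → the early-round pool
Law: the early-round pool 259/339 = 76.4%, the out-of-state pool 6/9 = 66.7% → the early-round pool
The early-round pool has the higher rate in all 3 groups.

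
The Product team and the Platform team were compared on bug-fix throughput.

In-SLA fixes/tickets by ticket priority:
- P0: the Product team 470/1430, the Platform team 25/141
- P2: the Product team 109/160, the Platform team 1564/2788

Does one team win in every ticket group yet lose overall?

Yes

P0: the Product team 470/1430 = 32.9%, the Platform team 25/141 = 17.7% → the Product team
P2: the Product team 109/160 = 68.1%, the Platform team 1564/2788 = 56.1% → the Product team
Overall: the Product team 579/1590 = 36.4%, the Platform team 1589/2929 = 54.3% → the Platform team
The Product team wins each ticket group but the Platform team wins overall — the comparison reverses. The Product team's tickets skew toward P0, which has a lower base rate.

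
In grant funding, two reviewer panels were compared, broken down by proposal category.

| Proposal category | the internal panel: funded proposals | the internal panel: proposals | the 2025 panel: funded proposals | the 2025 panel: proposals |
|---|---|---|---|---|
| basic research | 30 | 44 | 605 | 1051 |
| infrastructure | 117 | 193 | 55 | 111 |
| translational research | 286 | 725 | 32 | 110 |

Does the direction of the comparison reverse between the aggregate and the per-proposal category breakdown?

Yes

Basic research: the internal panel 30/44 = 68.2%, the 2025 panel 605/1051 = 57.6% → the internal panel
Infrastructure: the internal panel 117/193 = 60.6%, the 2025 panel 55/111 = 49.5% → the internal panel
Translational research: the internal panel 286/725 = 39.4%, the 2025 panel 32/110 = 29.1% → the internal panel
Overall: the internal panel 433/962 = 45.0%, the 2025 panel 692/1272 = 54.4% → the 2025 panel
The internal panel wins each proposal group but the 2025 panel wins overall — the comparison reverses. The internal panel's proposals skew toward translational research, which has a lower base rate.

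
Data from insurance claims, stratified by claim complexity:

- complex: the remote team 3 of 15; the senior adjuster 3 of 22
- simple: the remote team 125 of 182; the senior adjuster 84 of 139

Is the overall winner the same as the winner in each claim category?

Yes

Complex: the remote team 3/15 = 20.0%, the senior adjuster 3/22 = 13.6% → the remote team
Simple: the remote team 125/182 = 68.7%, the senior adjuster 84/139 = 60.4% → the remote team
Overall: the remote team 128/197 = 65.0%, the senior adjuster 87/161 = 54.0% → the remote team
The remote team wins overall and in every claim group — no reversal.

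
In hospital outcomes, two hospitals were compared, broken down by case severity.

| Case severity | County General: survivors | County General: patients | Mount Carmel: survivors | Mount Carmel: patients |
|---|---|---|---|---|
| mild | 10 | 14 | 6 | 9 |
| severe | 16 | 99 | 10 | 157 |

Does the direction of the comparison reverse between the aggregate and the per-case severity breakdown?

No

Mild: County General 10/14 = 71.4%, Mount Carmel 6/9 = 66.7% → County General
Severe: County General 16/99 = 16.2%, Mount Carmel 10/157 = 6.4% → County General
Overall: County General 26/113 = 23.0%, Mount Carmel 16/166 = 9.6% → County General
County General wins overall and in every case group — no reversal.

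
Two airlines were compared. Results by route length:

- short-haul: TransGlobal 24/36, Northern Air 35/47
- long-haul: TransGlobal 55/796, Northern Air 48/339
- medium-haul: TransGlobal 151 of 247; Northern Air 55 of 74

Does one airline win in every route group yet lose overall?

No

Short-haul: TransGlobal 24/36 = 66.7%, Northern Air 35/47 = 74.5% → Northern Air
Long-haul: TransGlobal 55/796 = 6.9%, Northern Air 48/339 = 14.2% → Northern Air
Medium-haul: TransGlobal 151/247 = 61.1%, Northern Air 55/74 = 74.3% → Northern Air
Overall: TransGlobal 230/1079 = 21.3%, Northern Air 138/460 = 30.0% → Northern Air
Northern Air wins overall and in every route group — no reversal.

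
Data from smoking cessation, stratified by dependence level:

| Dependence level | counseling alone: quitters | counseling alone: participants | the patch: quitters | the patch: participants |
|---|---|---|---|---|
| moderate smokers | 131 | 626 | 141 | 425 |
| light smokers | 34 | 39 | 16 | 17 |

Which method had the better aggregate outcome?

Moderate smokers: counseling alone 131/626 = 20.9%, the patch 141/425 = 33.2% → the patch
Light smokers: counseling alone 34/39 = 87.2%, the patch 16/17 = 94.1% → the patch
Overall: counseling alone 165/665 = 24.8%, the patch 157/442 = 35.5% → the patch

the patch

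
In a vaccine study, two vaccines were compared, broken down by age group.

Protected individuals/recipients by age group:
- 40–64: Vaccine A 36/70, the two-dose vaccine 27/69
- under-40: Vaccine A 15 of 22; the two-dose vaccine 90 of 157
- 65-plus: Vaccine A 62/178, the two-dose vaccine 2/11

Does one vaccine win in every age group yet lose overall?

Yes

40–64: Vaccine A 36/70 = 51.4%, the two-dose vaccine 27/69 = 39.1% → Vaccine A
Under-40: Vaccine A 15/22 = 68.2%, the two-dose vaccine 90/157 = 57.3% → Vaccine A
65-plus: Vaccine A 62/178 = 34.8%, the two-dose vaccine 2/11 = 18.2% → Vaccine A
Overall: Vaccine A 113/270 = 41.9%, the two-dose vaccine 119/237 = 50.2% → the two-dose vaccine
Vaccine A wins each age group but the two-dose vaccine wins overall — the comparison reverses. Vaccine A's recipients skew toward 65-plus, which has a lower base rate.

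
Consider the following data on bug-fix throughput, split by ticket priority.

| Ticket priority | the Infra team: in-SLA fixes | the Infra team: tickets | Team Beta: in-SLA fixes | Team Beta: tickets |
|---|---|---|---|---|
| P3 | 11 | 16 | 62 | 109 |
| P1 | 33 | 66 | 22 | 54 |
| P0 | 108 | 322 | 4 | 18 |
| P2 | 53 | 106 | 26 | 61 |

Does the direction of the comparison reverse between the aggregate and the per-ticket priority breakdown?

P3: the Infra team 11/16 = 68.8%, Team Beta 62/109 = 56.9% → the Infra team
P1: the Infra team 33/66 = 50.0%, Team Beta 22/54 = 40.7% → the Infra team
P0: the Infra team 108/322 = 33.5%, Team Beta 4/18 = 22.2% → the Infra team
P2: the Infra team 53/106 = 50.0%, Team Beta 26/61 = 42.6% → the Infra team
Overall: the Infra team 205/510 = 40.2%, Team Beta 114/242 = 47.1% → Team Beta
The Infra team wins each ticket group but Team Beta wins overall — the comparison reverses. The Infra team's tickets skew toward P0, which has a lower base rate.

Yes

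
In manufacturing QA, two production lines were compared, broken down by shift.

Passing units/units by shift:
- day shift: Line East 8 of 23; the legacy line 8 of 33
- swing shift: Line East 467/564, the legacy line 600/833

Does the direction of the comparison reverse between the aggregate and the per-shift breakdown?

Day shift: Line East 8/23 = 34.8%, the legacy line 8/33 = 24.2% → Line East
Swing shift: Line East 467/564 = 82.8%, the legacy line 600/833 = 72.0% → Line East
Overall: Line East 475/587 = 80.9%, the legacy line 608/866 = 70.2% → Line East
Line East wins overall and in every shift group — no reversal.

No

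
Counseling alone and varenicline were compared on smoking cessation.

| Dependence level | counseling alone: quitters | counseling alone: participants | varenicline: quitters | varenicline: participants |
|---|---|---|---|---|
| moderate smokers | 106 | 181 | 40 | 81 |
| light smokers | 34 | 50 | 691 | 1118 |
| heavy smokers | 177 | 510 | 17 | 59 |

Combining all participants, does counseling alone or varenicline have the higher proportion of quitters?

Moderate smokers: counseling alone 106/181 = 58.6%, varenicline 40/81 = 49.4% → counseling alone
Light smokers: counseling alone 34/50 = 68.0%, varenicline 691/1118 = 61.8% → counseling alone
Heavy smokers: counseling alone 177/510 = 34.7%, varenicline 17/59 = 28.8% → counseling alone
Overall: counseling alone 317/741 = 42.8%, varenicline 748/1258 = 59.5% → varenicline
(Counseling alone wins every dependence group but varenicline wins overall — counseling alone's participants skew toward the low-rate heavy smokers group.)

varenicline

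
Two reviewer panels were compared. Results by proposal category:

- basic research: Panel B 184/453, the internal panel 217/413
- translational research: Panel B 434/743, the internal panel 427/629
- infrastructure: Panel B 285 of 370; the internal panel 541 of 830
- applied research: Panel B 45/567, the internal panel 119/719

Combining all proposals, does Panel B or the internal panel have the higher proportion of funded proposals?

Basic research: Panel B 184/453 = 40.6%, the internal panel 217/413 = 52.5% → the internal panel
Translational research: Panel B 434/743 = 58.4%, the internal panel 427/629 = 67.9% → the internal panel
Infrastructure: Panel B 285/370 = 77.0%, the internal panel 541/830 = 65.2% → Panel B
Applied research: Panel B 45/567 = 7.9%, the internal panel 119/719 = 16.6% → the internal panel
Overall: Panel B 948/2133 = 44.4%, the internal panel 1304/2591 = 50.3% → the internal panel
(Neither sweeps every proposal group, but the internal panel has the higher pooled rate.)

the internal panel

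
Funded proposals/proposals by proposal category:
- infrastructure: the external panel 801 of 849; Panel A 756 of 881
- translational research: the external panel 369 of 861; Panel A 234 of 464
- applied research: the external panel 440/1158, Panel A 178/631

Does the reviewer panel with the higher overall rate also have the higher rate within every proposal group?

Infrastructure: the external panel 801/849 = 94.3%, Panel A 756/881 = 85.8% → the external panel
Translational research: the external panel 369/861 = 42.9%, Panel A 234/464 = 50.4% → Panel A
Applied research: the external panel 440/1158 = 38.0%, Panel A 178/631 = 28.2% → the external panel
Overall: the external panel 1610/2868 = 56.1%, Panel A 1168/1976 = 59.1% → Panel A
Neither sweeps: the external panel wins 2 of 3 groups, Panel A wins 1. Panel A wins overall but not every group — no Simpson reversal.

No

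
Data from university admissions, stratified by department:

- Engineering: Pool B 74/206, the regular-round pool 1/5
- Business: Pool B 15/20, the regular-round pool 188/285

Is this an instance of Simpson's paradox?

Yes

Engineering: Pool B 74/206 = 35.9%, the regular-round pool 1/5 = 20.0% → Pool B
Business: Pool B 15/20 = 75.0%, the regular-round pool 188/285 = 66.0% → Pool B
Overall: Pool B 89/226 = 39.4%, the regular-round pool 189/290 = 65.2% → the regular-round pool
Pool B wins each department group but the regular-round pool wins overall — the comparison reverses. Pool B's applicants skew toward Engineering, which has a lower base rate.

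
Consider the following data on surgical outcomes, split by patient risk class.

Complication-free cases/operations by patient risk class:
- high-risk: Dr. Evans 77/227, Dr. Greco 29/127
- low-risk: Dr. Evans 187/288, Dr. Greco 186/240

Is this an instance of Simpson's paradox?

No

High-risk: Dr. Evans 77/227 = 33.9%, Dr. Greco 29/127 = 22.8% → Dr. Evans
Low-risk: Dr. Evans 187/288 = 64.9%, Dr. Greco 186/240 = 77.5% → Dr. Greco
Overall: Dr. Evans 264/515 = 51.3%, Dr. Greco 215/367 = 58.6% → Dr. Greco
Neither sweeps: Dr. Evans wins 1 of 2 groups, Dr. Greco wins 1. Dr. Greco wins overall but not every group — no Simpson reversal.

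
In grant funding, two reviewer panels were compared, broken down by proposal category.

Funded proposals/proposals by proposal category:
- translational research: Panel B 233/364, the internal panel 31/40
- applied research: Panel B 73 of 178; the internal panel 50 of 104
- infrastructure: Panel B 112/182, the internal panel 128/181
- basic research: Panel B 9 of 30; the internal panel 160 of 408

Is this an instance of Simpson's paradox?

Translational research: Panel B 233/364 = 64.0%, the internal panel 31/40 = 77.5% → the internal panel
Applied research: Panel B 73/178 = 41.0%, the internal panel 50/104 = 48.1% → the internal panel
Infrastructure: Panel B 112/182 = 61.5%, the internal panel 128/181 = 70.7% → the internal panel
Basic research: Panel B 9/30 = 30.0%, the internal panel 160/408 = 39.2% → the internal panel
Overall: Panel B 427/754 = 56.6%, the internal panel 369/733 = 50.3% → Panel B
The internal panel wins each proposal group but Panel B wins overall — the comparison reverses. The internal panel's proposals skew toward basic research, which has a lower base rate.

Yes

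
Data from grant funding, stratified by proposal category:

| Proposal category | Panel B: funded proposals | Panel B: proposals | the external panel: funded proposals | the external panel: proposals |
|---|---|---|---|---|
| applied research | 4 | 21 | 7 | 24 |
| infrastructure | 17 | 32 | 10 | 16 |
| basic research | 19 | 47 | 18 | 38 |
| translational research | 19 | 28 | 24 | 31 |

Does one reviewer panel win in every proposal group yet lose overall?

No

Applied research: Panel B 4/21 = 19.0%, the external panel 7/24 = 29.2% → the external panel
Infrastructure: Panel B 17/32 = 53.1%, the external panel 10/16 = 62.5% → the external panel
Basic research: Panel B 19/47 = 40.4%, the external panel 18/38 = 47.4% → the external panel
Translational research: Panel B 19/28 = 67.9%, the external panel 24/31 = 77.4% → the external panel
Overall: Panel B 59/128 = 46.1%, the external panel 59/109 = 54.1% → the external panel
The external panel wins overall and in every proposal group — no reversal.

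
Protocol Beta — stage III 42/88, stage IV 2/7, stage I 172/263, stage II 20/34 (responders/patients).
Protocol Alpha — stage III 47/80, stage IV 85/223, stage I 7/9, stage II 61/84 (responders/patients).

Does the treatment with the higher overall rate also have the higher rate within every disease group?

Stage III: Protocol Beta 42/88 = 47.7%, Protocol Alpha 47/80 = 58.8% → Protocol Alpha
Stage IV: Protocol Beta 2/7 = 28.6%, Protocol Alpha 85/223 = 38.1% → Protocol Alpha
Stage I: Protocol Beta 172/263 = 65.4%, Protocol Alpha 7/9 = 77.8% → Protocol Alpha
Stage II: Protocol Beta 20/34 = 58.8%, Protocol Alpha 61/84 = 72.6% → Protocol Alpha
Overall: Protocol Beta 236/392 = 60.2%, Protocol Alpha 200/396 = 50.5% → Protocol Beta
Protocol Alpha wins each disease group but Protocol Beta wins overall — the comparison reverses. Protocol Alpha's patients skew toward stage IV, which has a lower base rate.

No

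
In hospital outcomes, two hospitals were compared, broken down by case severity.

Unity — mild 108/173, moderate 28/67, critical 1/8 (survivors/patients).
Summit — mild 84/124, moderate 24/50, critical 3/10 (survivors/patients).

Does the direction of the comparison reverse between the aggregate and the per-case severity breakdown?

No

Mild: Unity 108/173 = 62.4%, Summit 84/124 = 67.7% → Summit
Moderate: Unity 28/67 = 41.8%, Summit 24/50 = 48.0% → Summit
Critical: Unity 1/8 = 12.5%, Summit 3/10 = 30.0% → Summit
Overall: Unity 137/248 = 55.2%, Summit 111/184 = 60.3% → Summit
Summit wins overall and in every case group — no reversal.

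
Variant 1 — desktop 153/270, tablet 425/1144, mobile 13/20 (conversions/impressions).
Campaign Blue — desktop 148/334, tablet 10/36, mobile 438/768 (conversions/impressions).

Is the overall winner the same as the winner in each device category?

No

Desktop: Variant 1 153/270 = 56.7%, Campaign Blue 148/334 = 44.3% → Variant 1
Tablet: Variant 1 425/1144 = 37.2%, Campaign Blue 10/36 = 27.8% → Variant 1
Mobile: Variant 1 13/20 = 65.0%, Campaign Blue 438/768 = 57.0% → Variant 1
Overall: Variant 1 591/1434 = 41.2%, Campaign Blue 596/1138 = 52.4% → Campaign Blue
Variant 1 wins each device group but Campaign Blue wins overall — the comparison reverses. Variant 1's impressions skew toward tablet, which has a lower base rate.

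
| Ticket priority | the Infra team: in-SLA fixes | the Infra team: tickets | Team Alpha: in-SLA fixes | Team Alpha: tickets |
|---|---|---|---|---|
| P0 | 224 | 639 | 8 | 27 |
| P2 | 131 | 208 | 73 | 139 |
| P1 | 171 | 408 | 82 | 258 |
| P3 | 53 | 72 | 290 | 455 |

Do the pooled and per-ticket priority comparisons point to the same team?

No

P0: the Infra team 224/639 = 35.1%, Team Alpha 8/27 = 29.6% → the Infra team
P2: the Infra team 131/208 = 63.0%, Team Alpha 73/139 = 52.5% → the Infra team
P1: the Infra team 171/408 = 41.9%, Team Alpha 82/258 = 31.8% → the Infra team
P3: the Infra team 53/72 = 73.6%, Team Alpha 290/455 = 63.7% → the Infra team
Overall: the Infra team 579/1327 = 43.6%, Team Alpha 453/879 = 51.5% → Team Alpha
The Infra team wins each ticket group but Team Alpha wins overall — the comparison reverses. The Infra team's tickets skew toward P0, which has a lower base rate.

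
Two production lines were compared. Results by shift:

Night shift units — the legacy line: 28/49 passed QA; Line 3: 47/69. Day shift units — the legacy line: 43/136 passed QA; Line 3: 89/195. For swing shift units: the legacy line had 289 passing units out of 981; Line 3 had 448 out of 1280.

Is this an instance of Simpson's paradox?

Night shift: the legacy line 28/49 = 57.1%, Line 3 47/69 = 68.1% → Line 3
Day shift: the legacy line 43/136 = 31.6%, Line 3 89/195 = 45.6% → Line 3
Swing shift: the legacy line 289/981 = 29.5%, Line 3 448/1280 = 35.0% → Line 3
Overall: the legacy line 360/1166 = 30.9%, Line 3 584/1544 = 37.8% → Line 3
Line 3 wins overall and in every shift group — no reversal.

No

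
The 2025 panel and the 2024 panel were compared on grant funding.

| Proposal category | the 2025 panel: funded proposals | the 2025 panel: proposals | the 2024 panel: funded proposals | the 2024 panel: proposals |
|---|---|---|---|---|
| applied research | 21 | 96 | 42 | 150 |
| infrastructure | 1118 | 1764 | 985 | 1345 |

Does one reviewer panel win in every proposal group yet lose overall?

Applied research: the 2025 panel 21/96 = 21.9%, the 2024 panel 42/150 = 28.0% → the 2024 panel
Infrastructure: the 2025 panel 1118/1764 = 63.4%, the 2024 panel 985/1345 = 73.2% → the 2024 panel
Overall: the 2025 panel 1139/1860 = 61.2%, the 2024 panel 1027/1495 = 68.7% → the 2024 panel
The 2024 panel wins overall and in every proposal group — no reversal.

No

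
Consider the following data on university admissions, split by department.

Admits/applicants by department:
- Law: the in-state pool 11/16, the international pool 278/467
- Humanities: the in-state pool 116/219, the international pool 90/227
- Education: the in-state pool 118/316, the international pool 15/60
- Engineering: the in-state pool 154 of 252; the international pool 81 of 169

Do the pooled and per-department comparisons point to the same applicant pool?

Law: the in-state pool 11/16 = 68.8%, the international pool 278/467 = 59.5% → the in-state pool
Humanities: the in-state pool 116/219 = 53.0%, the international pool 90/227 = 39.6% → the in-state pool
Education: the in-state pool 118/316 = 37.3%, the international pool 15/60 = 25.0% → the in-state pool
Engineering: the in-state pool 154/252 = 61.1%, the international pool 81/169 = 47.9% → the in-state pool
Overall: the in-state pool 399/803 = 49.7%, the international pool 464/923 = 50.3% → the international pool
The in-state pool wins each department group but the international pool wins overall — the comparison reverses. The in-state pool's applicants skew toward Education, which has a lower base rate.

No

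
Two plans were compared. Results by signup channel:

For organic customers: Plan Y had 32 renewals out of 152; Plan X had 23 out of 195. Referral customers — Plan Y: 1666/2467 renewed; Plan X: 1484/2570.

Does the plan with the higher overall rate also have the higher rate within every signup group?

Organic: Plan Y 32/152 = 21.1%, Plan X 23/195 = 11.8% → Plan Y
Referral: Plan Y 1666/2467 = 67.5%, Plan X 1484/2570 = 57.7% → Plan Y
Overall: Plan Y 1698/2619 = 64.8%, Plan X 1507/2765 = 54.5% → Plan Y
Plan Y wins overall and in every signup group — no reversal.

Yes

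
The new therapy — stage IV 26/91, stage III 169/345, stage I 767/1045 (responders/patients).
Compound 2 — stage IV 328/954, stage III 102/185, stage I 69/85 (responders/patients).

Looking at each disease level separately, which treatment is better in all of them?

Stage IV: the new therapy 26/91 = 28.6%, Compound 2 328/954 = 34.4% → Compound 2
Stage III: the new therapy 169/345 = 49.0%, Compound 2 102/185 = 55.1% → Compound 2
Stage I: the new therapy 767/1045 = 73.4%, Compound 2 69/85 = 81.2% → Compound 2
Compound 2 has the higher rate in all 3 groups.

Compound 2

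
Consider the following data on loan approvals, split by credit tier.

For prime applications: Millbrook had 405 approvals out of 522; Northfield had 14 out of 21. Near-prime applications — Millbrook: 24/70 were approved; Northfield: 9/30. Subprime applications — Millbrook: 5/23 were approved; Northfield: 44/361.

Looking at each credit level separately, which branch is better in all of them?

Millbrook

Prime: Millbrook 405/522 = 77.6%, Northfield 14/21 = 66.7% → Millbrook
Near-prime: Millbrook 24/70 = 34.3%, Northfield 9/30 = 30.0% → Millbrook
Subprime: Millbrook 5/23 = 21.7%, Northfield 44/361 = 12.2% → Millbrook
Millbrook has the higher rate in all 3 groups.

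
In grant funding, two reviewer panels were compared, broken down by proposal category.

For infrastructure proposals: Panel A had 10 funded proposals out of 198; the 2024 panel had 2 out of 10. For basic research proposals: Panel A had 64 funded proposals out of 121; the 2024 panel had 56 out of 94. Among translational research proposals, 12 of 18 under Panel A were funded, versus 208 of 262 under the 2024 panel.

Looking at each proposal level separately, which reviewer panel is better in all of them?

the 2024 panel

Infrastructure: Panel A 10/198 = 5.1%, the 2024 panel 2/10 = 20.0% → the 2024 panel
Basic research: Panel A 64/121 = 52.9%, the 2024 panel 56/94 = 59.6% → the 2024 panel
Translational research: Panel A 12/18 = 66.7%, the 2024 panel 208/262 = 79.4% → the 2024 panel
The 2024 panel has the higher rate in all 3 groups.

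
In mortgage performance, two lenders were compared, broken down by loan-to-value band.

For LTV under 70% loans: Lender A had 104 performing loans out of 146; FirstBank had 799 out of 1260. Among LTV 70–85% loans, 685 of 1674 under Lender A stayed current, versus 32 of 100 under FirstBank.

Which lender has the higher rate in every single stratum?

LTV under 70%: Lender A 104/146 = 71.2%, FirstBank 799/1260 = 63.4% → Lender A
LTV 70–85%: Lender A 685/1674 = 40.9%, FirstBank 32/100 = 32.0% → Lender A
Lender A has the higher rate in both groups.

Lender A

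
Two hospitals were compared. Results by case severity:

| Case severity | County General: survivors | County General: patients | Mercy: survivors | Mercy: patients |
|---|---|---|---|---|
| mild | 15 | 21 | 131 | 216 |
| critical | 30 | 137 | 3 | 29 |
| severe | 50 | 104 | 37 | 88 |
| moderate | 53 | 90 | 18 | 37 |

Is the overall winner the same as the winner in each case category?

Mild: County General 15/21 = 71.4%, Mercy 131/216 = 60.6% → County General
Critical: County General 30/137 = 21.9%, Mercy 3/29 = 10.3% → County General
Severe: County General 50/104 = 48.1%, Mercy 37/88 = 42.0% → County General
Moderate: County General 53/90 = 58.9%, Mercy 18/37 = 48.6% → County General
Overall: County General 148/352 = 42.0%, Mercy 189/370 = 51.1% → Mercy
County General wins each case group but Mercy wins overall — the comparison reverses. County General's patients skew toward critical, which has a lower base rate.

No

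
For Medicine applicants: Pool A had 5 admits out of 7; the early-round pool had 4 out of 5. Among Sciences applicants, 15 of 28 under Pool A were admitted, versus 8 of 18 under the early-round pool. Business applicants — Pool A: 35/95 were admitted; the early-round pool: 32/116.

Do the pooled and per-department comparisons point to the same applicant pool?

Medicine: Pool A 5/7 = 71.4%, the early-round pool 4/5 = 80.0% → the early-round pool
Sciences: Pool A 15/28 = 53.6%, the early-round pool 8/18 = 44.4% → Pool A
Business: Pool A 35/95 = 36.8%, the early-round pool 32/116 = 27.6% → Pool A
Overall: Pool A 55/130 = 42.3%, the early-round pool 44/139 = 31.7% → Pool A
Neither sweeps: Pool A wins 2 of 3 groups, the early-round pool wins 1. Pool A wins overall but not every group — no Simpson reversal.

No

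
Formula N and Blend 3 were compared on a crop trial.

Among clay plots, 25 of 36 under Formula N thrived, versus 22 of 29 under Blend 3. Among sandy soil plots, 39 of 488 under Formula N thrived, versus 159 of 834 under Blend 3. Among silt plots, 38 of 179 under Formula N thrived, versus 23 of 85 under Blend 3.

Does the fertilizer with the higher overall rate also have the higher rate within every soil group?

Yes

Clay: Formula N 25/36 = 69.4%, Blend 3 22/29 = 75.9% → Blend 3
Sandy soil: Formula N 39/488 = 8.0%, Blend 3 159/834 = 19.1% → Blend 3
Silt: Formula N 38/179 = 21.2%, Blend 3 23/85 = 27.1% → Blend 3
Overall: Formula N 102/703 = 14.5%, Blend 3 204/948 = 21.5% → Blend 3
Blend 3 wins overall and in every soil group — no reversal.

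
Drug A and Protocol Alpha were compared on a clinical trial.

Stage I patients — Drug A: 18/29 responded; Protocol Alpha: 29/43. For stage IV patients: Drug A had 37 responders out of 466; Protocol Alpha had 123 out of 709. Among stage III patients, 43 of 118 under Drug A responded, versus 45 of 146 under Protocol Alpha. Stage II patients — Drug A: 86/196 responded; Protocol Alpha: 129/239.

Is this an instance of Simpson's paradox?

No

Stage I: Drug A 18/29 = 62.1%, Protocol Alpha 29/43 = 67.4% → Protocol Alpha
Stage IV: Drug A 37/466 = 7.9%, Protocol Alpha 123/709 = 17.3% → Protocol Alpha
Stage III: Drug A 43/118 = 36.4%, Protocol Alpha 45/146 = 30.8% → Drug A
Stage II: Drug A 86/196 = 43.9%, Protocol Alpha 129/239 = 54.0% → Protocol Alpha
Overall: Drug A 184/809 = 22.7%, Protocol Alpha 326/1137 = 28.7% → Protocol Alpha
Neither sweeps: Drug A wins 1 of 4 groups, Protocol Alpha wins 3. Protocol Alpha wins overall but not every group — no Simpson reversal.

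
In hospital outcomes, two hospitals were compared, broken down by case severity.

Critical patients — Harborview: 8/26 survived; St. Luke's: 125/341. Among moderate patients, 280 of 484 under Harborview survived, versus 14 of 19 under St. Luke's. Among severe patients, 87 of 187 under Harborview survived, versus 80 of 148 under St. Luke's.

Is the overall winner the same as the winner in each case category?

Critical: Harborview 8/26 = 30.8%, St. Luke's 125/341 = 36.7% → St. Luke's
Moderate: Harborview 280/484 = 57.9%, St. Luke's 14/19 = 73.7% → St. Luke's
Severe: Harborview 87/187 = 46.5%, St. Luke's 80/148 = 54.1% → St. Luke's
Overall: Harborview 375/697 = 53.8%, St. Luke's 219/508 = 43.1% → Harborview
St. Luke's wins each case group but Harborview wins overall — the comparison reverses. St. Luke's's patients skew toward critical, which has a lower base rate.

No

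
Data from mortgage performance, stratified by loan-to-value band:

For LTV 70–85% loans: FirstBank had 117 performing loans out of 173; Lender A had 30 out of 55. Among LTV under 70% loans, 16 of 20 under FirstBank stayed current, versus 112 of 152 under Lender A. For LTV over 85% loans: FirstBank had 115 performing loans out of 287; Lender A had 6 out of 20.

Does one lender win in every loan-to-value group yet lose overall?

Yes

LTV 70–85%: FirstBank 117/173 = 67.6%, Lender A 30/55 = 54.5% → FirstBank
LTV under 70%: FirstBank 16/20 = 80.0%, Lender A 112/152 = 73.7% → FirstBank
LTV over 85%: FirstBank 115/287 = 40.1%, Lender A 6/20 = 30.0% → FirstBank
Overall: FirstBank 248/480 = 51.7%, Lender A 148/227 = 65.2% → Lender A
FirstBank wins each loan-to-value group but Lender A wins overall — the comparison reverses. FirstBank's loans skew toward LTV over 85%, which has a lower base rate.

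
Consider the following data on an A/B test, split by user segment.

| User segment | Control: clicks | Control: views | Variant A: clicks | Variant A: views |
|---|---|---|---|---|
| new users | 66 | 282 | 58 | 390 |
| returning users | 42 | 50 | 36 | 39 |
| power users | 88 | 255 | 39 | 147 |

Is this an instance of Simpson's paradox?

New users: Control 66/282 = 23.4%, Variant A 58/390 = 14.9% → Control
Returning users: Control 42/50 = 84.0%, Variant A 36/39 = 92.3% → Variant A
Power users: Control 88/255 = 34.5%, Variant A 39/147 = 26.5% → Control
Overall: Control 196/587 = 33.4%, Variant A 133/576 = 23.1% → Control
Neither sweeps: Control wins 2 of 3 groups, Variant A wins 1. Control wins overall but not every group — no Simpson reversal.

No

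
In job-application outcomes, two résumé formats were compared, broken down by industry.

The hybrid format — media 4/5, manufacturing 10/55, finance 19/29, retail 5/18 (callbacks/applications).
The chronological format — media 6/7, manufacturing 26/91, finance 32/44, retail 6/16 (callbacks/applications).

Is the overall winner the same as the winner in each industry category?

Yes

Media: the hybrid format 4/5 = 80.0%, the chronological format 6/7 = 85.7% → the chronological format
Manufacturing: the hybrid format 10/55 = 18.2%, the chronological format 26/91 = 28.6% → the chronological format
Finance: the hybrid format 19/29 = 65.5%, the chronological format 32/44 = 72.7% → the chronological format
Retail: the hybrid format 5/18 = 27.8%, the chronological format 6/16 = 37.5% → the chronological format
Overall: the hybrid format 38/107 = 35.5%, the chronological format 70/158 = 44.3% → the chronological format
The chronological format wins overall and in every industry group — no reversal.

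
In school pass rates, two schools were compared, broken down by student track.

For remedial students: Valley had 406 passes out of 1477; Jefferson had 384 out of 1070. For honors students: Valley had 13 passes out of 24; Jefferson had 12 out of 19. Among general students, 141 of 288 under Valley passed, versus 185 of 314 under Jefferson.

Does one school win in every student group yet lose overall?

Remedial: Valley 406/1477 = 27.5%, Jefferson 384/1070 = 35.9% → Jefferson
Honors: Valley 13/24 = 54.2%, Jefferson 12/19 = 63.2% → Jefferson
General: Valley 141/288 = 49.0%, Jefferson 185/314 = 58.9% → Jefferson
Overall: Valley 560/1789 = 31.3%, Jefferson 581/1403 = 41.4% → Jefferson
Jefferson wins overall and in every student group — no reversal.

No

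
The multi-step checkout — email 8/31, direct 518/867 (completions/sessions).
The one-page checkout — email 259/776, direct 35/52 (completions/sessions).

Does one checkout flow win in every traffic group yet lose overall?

Email: the multi-step checkout 8/31 = 25.8%, the one-page checkout 259/776 = 33.4% → the one-page checkout
Direct: the multi-step checkout 518/867 = 59.7%, the one-page checkout 35/52 = 67.3% → the one-page checkout
Overall: the multi-step checkout 526/898 = 58.6%, the one-page checkout 294/828 = 35.5% → the multi-step checkout
The one-page checkout wins each traffic group but the multi-step checkout wins overall — the comparison reverses. The one-page checkout's sessions skew toward email, which has a lower base rate.

Yes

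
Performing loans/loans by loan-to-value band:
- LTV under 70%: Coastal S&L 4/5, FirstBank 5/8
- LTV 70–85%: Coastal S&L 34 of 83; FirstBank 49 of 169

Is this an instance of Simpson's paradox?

No

LTV under 70%: Coastal S&L 4/5 = 80.0%, FirstBank 5/8 = 62.5% → Coastal S&L
LTV 70–85%: Coastal S&L 34/83 = 41.0%, FirstBank 49/169 = 29.0% → Coastal S&L
Overall: Coastal S&L 38/88 = 43.2%, FirstBank 54/177 = 30.5% → Coastal S&L
Coastal S&L wins overall and in every loan-to-value group — no reversal.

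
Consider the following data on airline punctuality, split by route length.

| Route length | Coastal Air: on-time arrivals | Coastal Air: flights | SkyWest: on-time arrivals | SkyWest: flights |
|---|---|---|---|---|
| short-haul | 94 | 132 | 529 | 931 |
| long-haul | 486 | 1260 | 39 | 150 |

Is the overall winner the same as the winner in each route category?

No

Short-haul: Coastal Air 94/132 = 71.2%, SkyWest 529/931 = 56.8% → Coastal Air
Long-haul: Coastal Air 486/1260 = 38.6%, SkyWest 39/150 = 26.0% → Coastal Air
Overall: Coastal Air 580/1392 = 41.7%, SkyWest 568/1081 = 52.5% → SkyWest
Coastal Air wins each route group but SkyWest wins overall — the comparison reverses. Coastal Air's flights skew toward long-haul, which has a lower base rate.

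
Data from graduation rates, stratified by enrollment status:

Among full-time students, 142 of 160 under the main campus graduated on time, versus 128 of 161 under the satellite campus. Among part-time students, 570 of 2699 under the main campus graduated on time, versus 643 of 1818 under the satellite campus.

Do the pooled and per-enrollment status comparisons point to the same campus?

No

Full-time: the main campus 142/160 = 88.8%, the satellite campus 128/161 = 79.5% → the main campus
Part-time: the main campus 570/2699 = 21.1%, the satellite campus 643/1818 = 35.4% → the satellite campus
Overall: the main campus 712/2859 = 24.9%, the satellite campus 771/1979 = 39.0% → the satellite campus
Neither sweeps: the main campus wins 1 of 2 groups, the satellite campus wins 1. The satellite campus wins overall but not every group — no Simpson reversal.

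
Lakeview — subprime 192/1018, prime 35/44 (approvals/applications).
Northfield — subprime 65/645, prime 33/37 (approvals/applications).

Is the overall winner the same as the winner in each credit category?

Subprime: Lakeview 192/1018 = 18.9%, Northfield 65/645 = 10.1% → Lakeview
Prime: Lakeview 35/44 = 79.5%, Northfield 33/37 = 89.2% → Northfield
Overall: Lakeview 227/1062 = 21.4%, Northfield 98/682 = 14.4% → Lakeview
Neither sweeps: Lakeview wins 1 of 2 groups, Northfield wins 1. Lakeview wins overall but not every group — no Simpson reversal.

No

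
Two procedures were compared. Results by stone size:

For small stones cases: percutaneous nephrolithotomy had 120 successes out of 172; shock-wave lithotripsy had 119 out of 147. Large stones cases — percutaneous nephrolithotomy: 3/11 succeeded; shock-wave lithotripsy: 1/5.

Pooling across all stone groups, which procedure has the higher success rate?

shock-wave lithotripsy

Small stones: percutaneous nephrolithotomy 120/172 = 69.8%, shock-wave lithotripsy 119/147 = 81.0% → shock-wave lithotripsy
Large stones: percutaneous nephrolithotomy 3/11 = 27.3%, shock-wave lithotripsy 1/5 = 20.0% → percutaneous nephrolithotomy
Overall: percutaneous nephrolithotomy 123/183 = 67.2%, shock-wave lithotripsy 120/152 = 78.9% → shock-wave lithotripsy
(Neither sweeps every stone group, but shock-wave lithotripsy has the higher pooled rate.)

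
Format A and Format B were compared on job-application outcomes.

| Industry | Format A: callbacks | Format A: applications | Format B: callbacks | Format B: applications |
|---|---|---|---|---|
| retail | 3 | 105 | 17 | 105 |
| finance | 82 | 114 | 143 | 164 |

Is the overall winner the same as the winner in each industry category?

Retail: Format A 3/105 = 2.9%, Format B 17/105 = 16.2% → Format B
Finance: Format A 82/114 = 71.9%, Format B 143/164 = 87.2% → Format B
Overall: Format A 85/219 = 38.8%, Format B 160/269 = 59.5% → Format B
Format B wins overall and in every industry group — no reversal.

Yes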